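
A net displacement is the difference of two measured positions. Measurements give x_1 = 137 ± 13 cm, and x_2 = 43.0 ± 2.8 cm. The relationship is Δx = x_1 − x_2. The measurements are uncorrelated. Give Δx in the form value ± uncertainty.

94.0 ± 13.3 cm

Δx is a linear combination, so absolute uncertainties add in quadrature:
  (δx_1)² = 169;  (δx_2)² = 7.84
δΔx = √(177) = 13.3 cm
Δx = 94.0 cm.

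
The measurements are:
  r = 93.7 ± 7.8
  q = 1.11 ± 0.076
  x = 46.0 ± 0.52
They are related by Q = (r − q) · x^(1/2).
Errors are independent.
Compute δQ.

Let u = r − q = 92.6. δu = √(δr² + δq²) = √(60.8 + 0.00578) = 7.80, so δu/u = 0.0842.
Q is then a monomial in u, x:
δQ/Q = √((δu/u)² + (½·δx/x)²) = √(0.00710 + 3.19e-05) = 0.0844
Q = 628, so δQ = 0.0844 × 628 = 53.0.

53.0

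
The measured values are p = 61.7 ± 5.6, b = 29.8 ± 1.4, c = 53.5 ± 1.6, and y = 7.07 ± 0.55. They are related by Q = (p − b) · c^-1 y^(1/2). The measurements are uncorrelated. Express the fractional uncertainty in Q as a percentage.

Let u = p − b = 31.9. δu = √(δp² + δb²) = √(31.4 + 1.96) = 5.77, so δu/u = 0.181.
Q is then a monomial in u, c, y:
δQ/Q = √((δu/u)² + (-1·δc/c)² + (½·δy/y)²) = √(0.0327 + 0.000894 + 0.00151) = 0.187

18.7%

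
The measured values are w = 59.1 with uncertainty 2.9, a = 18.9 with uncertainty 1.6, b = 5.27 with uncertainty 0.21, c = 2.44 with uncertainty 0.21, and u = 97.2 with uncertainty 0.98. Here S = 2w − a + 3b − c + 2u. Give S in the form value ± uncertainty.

307 ± 6.36

S is a linear combination, so absolute uncertainties add in quadrature:
  (2·δw)² = 33.6;  (δa)² = 2.56;  (3·δb)² = 0.397;  (δc)² = 0.0441;  (2·δu)² = 3.84
δS = √(40.5) = 6.36
S = 307.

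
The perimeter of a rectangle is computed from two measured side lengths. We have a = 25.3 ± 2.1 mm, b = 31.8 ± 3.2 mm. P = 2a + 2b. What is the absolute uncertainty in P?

Sums and differences: (δP)² = Σ (cᵢ δxᵢ)².
  (2·δa)² = 17.6;  (2·δb)² = 41.0
δP = √(58.6) = 7.66 mm

7.66 mm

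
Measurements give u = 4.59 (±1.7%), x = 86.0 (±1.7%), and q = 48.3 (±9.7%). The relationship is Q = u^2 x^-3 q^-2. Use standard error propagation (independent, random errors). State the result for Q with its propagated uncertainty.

(1.42 ± 0.289) × 10^-8

Each factor contributes (exponent × relative error)² to (δQ/Q)²:
  (2·δu/u)² = (2×0.0170)² = 0.00116;  (-3·δx/x)² = (-3×0.0170)² = 0.00260;  (-2·δq/q)² = (-2×0.0970)² = 0.0376
δQ/Q = √(0.0414) = 0.203
Q = 1.42e-08, so δQ = 0.203 × 1.42e-08 = 2.89e-09.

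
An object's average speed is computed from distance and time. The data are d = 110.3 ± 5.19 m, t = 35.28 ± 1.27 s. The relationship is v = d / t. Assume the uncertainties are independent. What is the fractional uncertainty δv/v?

0.0592

Each factor contributes (exponent × relative error)² to (δv/v)²:
  (1·δd/d)² = (1×0.0471)² = 0.00221;  (-1·δt/t)² = (-1×0.0360)² = 0.00130
δv/v = √(0.00351) = 0.0592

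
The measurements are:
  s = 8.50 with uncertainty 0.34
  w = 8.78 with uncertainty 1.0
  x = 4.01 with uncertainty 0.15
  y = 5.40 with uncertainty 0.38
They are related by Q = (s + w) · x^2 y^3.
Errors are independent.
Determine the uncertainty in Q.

Let u = s + w = 17.3. δu = √(δs² + δw²) = √(0.116 + 1.00) = 1.06, so δu/u = 0.0611.
Q is then a monomial in u, x, y:
δQ/Q = √((δu/u)² + (2·δx/x)² + (3·δy/y)²) = √(0.00374 + 0.00560 + 0.0446) = 0.232
Q = 43800, so δQ = 0.232 × 43800 = 10200.

10200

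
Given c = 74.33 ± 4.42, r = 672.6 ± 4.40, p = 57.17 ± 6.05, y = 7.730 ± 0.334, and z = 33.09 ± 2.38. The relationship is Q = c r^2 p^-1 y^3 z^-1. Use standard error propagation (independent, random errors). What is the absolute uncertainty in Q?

Q is a product of powers, so relative uncertainties combine in quadrature:
  (1·δc/c)² = (1×0.0595)² = 0.00354;  (2·δr/r)² = (2×0.00654)² = 0.000171;  (-1·δp/p)² = (-1×0.106)² = 0.0112;  (3·δy/y)² = (3×0.0432)² = 0.0168;  (-1·δz/z)² = (-1×0.0719)² = 0.00517
δQ/Q = √(0.0369) = 0.192
Q = 8.21e+06, so δQ = 0.192 × 8.21e+06 = 1.58e+06.

1.58e+06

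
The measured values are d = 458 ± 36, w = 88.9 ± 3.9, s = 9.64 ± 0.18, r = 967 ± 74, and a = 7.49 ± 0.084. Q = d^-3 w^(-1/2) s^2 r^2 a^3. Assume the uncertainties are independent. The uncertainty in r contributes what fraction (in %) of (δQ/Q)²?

28.6%

(δQ/Q)² = (-3·δd/d)² + (−½·δw/w)² + (2·δs/s)² + (2·δr/r)² + (3·δa/a)²
  d term: (-3×0.0786)² = 0.0556
  w term: (-0.5×0.0439)² = 0.000481
  s term: (2×0.0187)² = 0.00139
  r term: (2×0.0765)² = 0.0234
  a term: (3×0.0112)² = 0.00113
Total = 0.0820. Share from r = 0.0234/0.0820 = 0.286.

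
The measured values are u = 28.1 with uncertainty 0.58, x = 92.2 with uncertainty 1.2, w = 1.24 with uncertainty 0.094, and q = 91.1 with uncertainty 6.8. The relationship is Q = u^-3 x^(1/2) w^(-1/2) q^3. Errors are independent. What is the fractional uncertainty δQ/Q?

0.235

For a monomial Q ∝ u^-3, x^(1/2), w^(-1/2), q^3, fractional errors add in quadrature:
  (-3·δu/u)² = (-3×0.0206)² = 0.00383;  (½·δx/x)² = (0.5×0.0130)² = 4.23e-05;  (−½·δw/w)² = (-0.5×0.0758)² = 0.00144;  (3·δq/q)² = (3×0.0746)² = 0.0501
δQ/Q = √(0.0555) = 0.235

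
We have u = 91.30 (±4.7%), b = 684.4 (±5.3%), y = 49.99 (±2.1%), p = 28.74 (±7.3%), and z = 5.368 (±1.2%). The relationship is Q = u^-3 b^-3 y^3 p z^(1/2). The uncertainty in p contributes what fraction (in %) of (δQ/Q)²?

9.78%

(δQ/Q)² = (-3·δu/u)² + (-3·δb/b)² + (3·δy/y)² + (1·δp/p)² + (½·δz/z)²
  u term: (-3×0.0470)² = 0.0199
  b term: (-3×0.0530)² = 0.0253
  y term: (3×0.0210)² = 0.00397
  p term: (1×0.0730)² = 0.00533
  z term: (0.5×0.0120)² = 3.6e-05
Total = 0.0545. Share from p = 0.00533/0.0545 = 0.0978.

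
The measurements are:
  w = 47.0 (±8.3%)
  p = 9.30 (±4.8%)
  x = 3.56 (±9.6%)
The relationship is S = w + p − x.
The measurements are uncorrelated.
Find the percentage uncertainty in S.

Each term contributes (cᵢ δxᵢ)² to (δS)²:
  (δw)² = 15.2;  (δp)² = 0.199;  (δx)² = 0.117
δS = √(15.5) = 3.94
S = 52.7, so δS/S = 3.94/52.7 = 0.0747.

7.47%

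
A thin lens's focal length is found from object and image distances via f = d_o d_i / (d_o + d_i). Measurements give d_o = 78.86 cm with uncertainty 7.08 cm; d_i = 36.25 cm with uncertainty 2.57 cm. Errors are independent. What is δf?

1.40 cm

∂f/∂d_o = (d_i/(d_o+d_i))² = 0.0992;  ∂f/∂d_i = (d_o/(d_o+d_i))² = 0.469
δf = √((∂f/∂d_o · δd_o)² + (∂f/∂d_i · δd_i)²) = √(0.493 + 1.45) = 1.40 cm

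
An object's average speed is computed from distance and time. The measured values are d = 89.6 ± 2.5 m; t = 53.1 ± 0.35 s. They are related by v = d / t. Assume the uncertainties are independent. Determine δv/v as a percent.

2.87%

Relative error in a monomial: (δv/v)² = Σ (nᵢ · δxᵢ/xᵢ)².
  (1·δd/d)² = (1×0.0279)² = 0.000779;  (-1·δt/t)² = (-1×0.00659)² = 4.34e-05
δv/v = √(0.000822) = 0.0287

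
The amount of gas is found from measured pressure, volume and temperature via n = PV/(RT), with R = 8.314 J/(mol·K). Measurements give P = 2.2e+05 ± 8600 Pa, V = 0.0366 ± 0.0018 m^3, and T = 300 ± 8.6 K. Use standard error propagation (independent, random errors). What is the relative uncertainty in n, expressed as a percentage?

6.91%

Since n is a product/quotient, work with relative uncertainties:
  (1·δP/P)² = (1×0.0391)² = 0.00153;  (1·δV/V)² = (1×0.0492)² = 0.00242;  (-1·δT/T)² = (-1×0.0287)² = 0.000822
δn/n = √(0.00477) = 0.0691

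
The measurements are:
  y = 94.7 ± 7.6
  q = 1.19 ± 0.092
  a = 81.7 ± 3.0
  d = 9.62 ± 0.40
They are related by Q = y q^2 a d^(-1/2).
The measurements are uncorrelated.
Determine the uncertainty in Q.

Q is a product of powers, so relative uncertainties combine in quadrature:
  (1·δy/y)² = (1×0.0803)² = 0.00644;  (2·δq/q)² = (2×0.0773)² = 0.0239;  (1·δa/a)² = (1×0.0367)² = 0.00135;  (−½·δd/d)² = (-0.5×0.0416)² = 0.000432
δQ/Q = √(0.0321) = 0.179
Q = 3530, so δQ = 0.179 × 3530 = 633.

633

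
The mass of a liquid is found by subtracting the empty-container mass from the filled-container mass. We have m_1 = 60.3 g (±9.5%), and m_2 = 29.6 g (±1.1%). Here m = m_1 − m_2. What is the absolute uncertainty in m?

5.74 g

Sums and differences: (δm)² = Σ (cᵢ δxᵢ)².
  (δm_1)² = 32.8;  (δm_2)² = 0.106
δm = √(32.9) = 5.74 g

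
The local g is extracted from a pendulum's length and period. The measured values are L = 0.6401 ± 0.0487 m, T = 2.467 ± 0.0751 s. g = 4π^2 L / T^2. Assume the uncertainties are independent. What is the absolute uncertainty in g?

0.405 m/s^2

For a monomial g ∝ L, T^-2, fractional errors add in quadrature:
  (1·δL/L)² = (1×0.0761)² = 0.00579;  (-2·δT/T)² = (-2×0.0304)² = 0.00371
δg/g = √(0.00950) = 0.0974
g = 4.152 m/s^2, so δg = 0.0974 × 4.152 = 0.405 m/s^2.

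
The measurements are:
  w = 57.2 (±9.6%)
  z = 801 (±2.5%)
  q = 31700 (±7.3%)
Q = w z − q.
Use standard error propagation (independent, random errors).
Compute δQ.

5100

Let p = w·z = 45800. δp/p = √((1·δw/w)² + (1·δz/z)²) = √(0.00922 + 0.000625) = 0.0992, so δp = 4550.
Q = p − q: δQ = √(δp² + δq²) = √(2.07e+07 + 5.36e+06) = 5100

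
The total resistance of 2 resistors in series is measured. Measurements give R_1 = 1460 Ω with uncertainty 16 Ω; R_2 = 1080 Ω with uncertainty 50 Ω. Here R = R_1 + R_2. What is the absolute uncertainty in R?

52.5 Ω

For a sum/difference, combine absolute errors in quadrature:
  (δR_1)² = 256;  (δR_2)² = 2500
δR = √(2760) = 52.5 Ω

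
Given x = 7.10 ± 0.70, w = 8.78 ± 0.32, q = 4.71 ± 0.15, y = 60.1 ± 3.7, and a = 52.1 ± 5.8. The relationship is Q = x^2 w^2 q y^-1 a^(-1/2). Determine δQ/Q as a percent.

Products/powers → add relative errors in quadrature, weighted by exponent:
  (2·δx/x)² = (2×0.0986)² = 0.0389;  (2·δw/w)² = (2×0.0364)² = 0.00531;  (1·δq/q)² = (1×0.0318)² = 0.00101;  (-1·δy/y)² = (-1×0.0616)² = 0.00379;  (−½·δa/a)² = (-0.5×0.111)² = 0.00310
δQ/Q = √(0.0521) = 0.228

22.8%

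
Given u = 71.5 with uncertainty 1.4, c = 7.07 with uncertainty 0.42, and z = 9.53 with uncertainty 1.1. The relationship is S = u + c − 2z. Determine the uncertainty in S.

Sums and differences: (δS)² = Σ (cᵢ δxᵢ)².
  (δu)² = 1.96;  (δc)² = 0.176;  (2·δz)² = 4.84
δS = √(6.98) = 2.64

2.64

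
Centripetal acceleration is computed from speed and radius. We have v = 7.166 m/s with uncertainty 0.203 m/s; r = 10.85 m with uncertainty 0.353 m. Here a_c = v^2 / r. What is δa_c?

Products/powers → add relative errors in quadrature, weighted by exponent:
  (2·δv/v)² = (2×0.0283)² = 0.00321;  (-1·δr/r)² = (-1×0.0325)² = 0.00106
δa_c/a_c = √(0.00427) = 0.0653
a_c = 4.733 m/s^2, so δa_c = 0.0653 × 4.733 = 0.309 m/s^2.

0.309 m/s^2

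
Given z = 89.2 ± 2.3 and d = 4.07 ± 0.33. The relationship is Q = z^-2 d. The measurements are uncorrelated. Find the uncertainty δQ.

For a monomial Q ∝ z^-2, d, fractional errors add in quadrature:
  (-2·δz/z)² = (-2×0.0258)² = 0.00266;  (1·δd/d)² = (1×0.0811)² = 0.00657
δQ/Q = √(0.00923) = 0.0961
Q = 0.000512, so δQ = 0.0961 × 0.000512 = 4.92e-05.

4.92e-05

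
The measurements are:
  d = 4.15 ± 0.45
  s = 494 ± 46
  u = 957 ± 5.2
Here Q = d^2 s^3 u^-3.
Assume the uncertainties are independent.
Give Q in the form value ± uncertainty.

2.37 ± 0.839

Since Q is a product/quotient, work with relative uncertainties:
  (2·δd/d)² = (2×0.108)² = 0.0470;  (3·δs/s)² = (3×0.0931)² = 0.0780;  (-3·δu/u)² = (-3×0.00543)² = 0.000266
δQ/Q = √(0.125) = 0.354
Q = 2.37, so δQ = 0.354 × 2.37 = 0.839.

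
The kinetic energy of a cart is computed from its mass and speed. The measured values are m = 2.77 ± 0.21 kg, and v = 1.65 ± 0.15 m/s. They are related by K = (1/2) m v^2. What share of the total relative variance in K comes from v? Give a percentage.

85.2%

(δK/K)² = (1·δm/m)² + (2·δv/v)²
  m term: (1×0.0758)² = 0.00575
  v term: (2×0.0909)² = 0.0331
Total = 0.0388. Share from v = 0.0331/0.0388 = 0.852.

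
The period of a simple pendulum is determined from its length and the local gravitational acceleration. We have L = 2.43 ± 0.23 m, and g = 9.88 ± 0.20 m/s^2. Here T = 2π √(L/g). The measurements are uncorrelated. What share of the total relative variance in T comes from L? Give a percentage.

95.6%

(δT/T)² = (½·δL/L)² + (−½·δg/g)²
  L term: (0.5×0.0947)² = 0.00224
  g term: (-0.5×0.0202)² = 0.000102
Total = 0.00234. Share from L = 0.00224/0.00234 = 0.956.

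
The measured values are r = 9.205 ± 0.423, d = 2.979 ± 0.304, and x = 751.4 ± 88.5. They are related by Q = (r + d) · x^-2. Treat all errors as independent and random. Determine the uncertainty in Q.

5.17e-06

Let u = r + d = 12.18. δu = √(δr² + δd²) = √(0.179 + 0.0924) = 0.521, so δu/u = 0.0428.
Q is then a monomial in u, x:
δQ/Q = √((δu/u)² + (-2·δx/x)²) = √(0.00183 + 0.0555) = 0.239
Q = 2.158e-05, so δQ = 0.239 × 2.158e-05 = 5.17e-06.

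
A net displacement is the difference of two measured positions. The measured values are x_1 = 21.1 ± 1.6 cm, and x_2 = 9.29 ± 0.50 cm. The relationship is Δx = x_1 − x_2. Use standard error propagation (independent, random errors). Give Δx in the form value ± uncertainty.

11.8 ± 1.68 cm

For a sum/difference, combine absolute errors in quadrature:
  (δx_1)² = 2.56;  (δx_2)² = 0.250
δΔx = √(2.81) = 1.68 cm
Δx = 11.8 cm.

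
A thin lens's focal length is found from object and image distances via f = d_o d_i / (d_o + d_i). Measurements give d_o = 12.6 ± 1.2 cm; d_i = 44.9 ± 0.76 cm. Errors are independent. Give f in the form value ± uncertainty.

∂f/∂d_o = (d_i/(d_o+d_i))² = 0.610;  ∂f/∂d_i = (d_o/(d_o+d_i))² = 0.0480
δf = √((∂f/∂d_o · δd_o)² + (∂f/∂d_i · δd_i)²) = √(0.535 + 0.00133) = 0.733 cm
f = 9.84 cm.

9.84 ± 0.733 cm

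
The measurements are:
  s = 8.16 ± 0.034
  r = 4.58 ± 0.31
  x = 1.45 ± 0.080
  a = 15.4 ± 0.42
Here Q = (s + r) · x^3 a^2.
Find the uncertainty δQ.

1620

Let u = s + r = 12.7. δu = √(δs² + δr²) = √(0.00116 + 0.0961) = 0.312, so δu/u = 0.0245.
Q is then a monomial in u, x, a:
δQ/Q = √((δu/u)² + (3·δx/x)² + (2·δa/a)²) = √(0.000599 + 0.0274 + 0.00298) = 0.176
Q = 9210, so δQ = 0.176 × 9210 = 1620.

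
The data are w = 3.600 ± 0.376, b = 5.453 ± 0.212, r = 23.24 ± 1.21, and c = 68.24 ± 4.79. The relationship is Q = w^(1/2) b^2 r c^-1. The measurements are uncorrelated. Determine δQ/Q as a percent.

12.8%

For a monomial Q ∝ w^(1/2), b^2, r, c^-1, fractional errors add in quadrature:
  (½·δw/w)² = (0.5×0.104)² = 0.00273;  (2·δb/b)² = (2×0.0389)² = 0.00605;  (1·δr/r)² = (1×0.0521)² = 0.00271;  (-1·δc/c)² = (-1×0.0702)² = 0.00493
δQ/Q = √(0.0164) = 0.128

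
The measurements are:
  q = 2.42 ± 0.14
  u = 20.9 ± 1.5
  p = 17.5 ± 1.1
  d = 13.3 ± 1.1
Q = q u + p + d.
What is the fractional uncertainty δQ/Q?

0.0604

Let w = q·u = 50.6. δw/w = √((1·δq/q)² + (1·δu/u)²) = √(0.00335 + 0.00515) = 0.0922, so δw = 4.66.
Q = w + p + d: δQ = √(δw² + δp² + δd²) = √(21.7 + 1.21 + 1.21) = 4.92
Q = 81.4, so δQ/Q = 4.92/81.4 = 0.0604.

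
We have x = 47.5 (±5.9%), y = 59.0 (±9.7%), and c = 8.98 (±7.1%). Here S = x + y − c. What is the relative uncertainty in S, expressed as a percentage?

6.57%

S is a linear combination, so absolute uncertainties add in quadrature:
  (δx)² = 7.85;  (δy)² = 32.8;  (δc)² = 0.407
δS = √(41.0) = 6.40
S = 97.5, so δS/S = 6.40/97.5 = 0.0657.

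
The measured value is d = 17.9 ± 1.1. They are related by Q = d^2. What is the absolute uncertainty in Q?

39.4

Q is a product of powers, so relative uncertainties combine in quadrature:
  (2·δd/d)² = (2×0.0615)² = 0.0151
δQ/Q = √(0.0151) = 0.123
Q = 320, so δQ = 0.123 × 320 = 39.4.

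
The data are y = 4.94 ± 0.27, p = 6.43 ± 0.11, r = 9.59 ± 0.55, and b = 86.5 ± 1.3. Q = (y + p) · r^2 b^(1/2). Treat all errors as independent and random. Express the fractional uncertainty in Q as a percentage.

11.8%

Let u = y + p = 11.4. δu = √(δy² + δp²) = √(0.0729 + 0.0121) = 0.292, so δu/u = 0.0256.
Q is then a monomial in u, r, b:
δQ/Q = √((δu/u)² + (2·δr/r)² + (½·δb/b)²) = √(0.000658 + 0.0132 + 5.65e-05) = 0.118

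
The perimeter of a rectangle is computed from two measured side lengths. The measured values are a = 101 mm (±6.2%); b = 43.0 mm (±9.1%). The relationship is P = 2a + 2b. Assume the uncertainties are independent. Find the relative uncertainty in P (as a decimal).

0.0513

Absolute uncertainties add in quadrature for a linear combination:
  (2·δa)² = 157;  (2·δb)² = 61.2
δP = √(218) = 14.8 mm
P = 288 mm, so δP/P = 14.8/288 = 0.0513.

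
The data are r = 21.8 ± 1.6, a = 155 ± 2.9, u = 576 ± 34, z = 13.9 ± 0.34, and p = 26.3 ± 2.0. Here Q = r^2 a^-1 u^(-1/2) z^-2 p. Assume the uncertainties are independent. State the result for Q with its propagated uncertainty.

0.0174 ± 0.00306

Products/powers → add relative errors in quadrature, weighted by exponent:
  (2·δr/r)² = (2×0.0734)² = 0.0215;  (-1·δa/a)² = (-1×0.0187)² = 0.000350;  (−½·δu/u)² = (-0.5×0.0590)² = 0.000871;  (-2·δz/z)² = (-2×0.0245)² = 0.00239;  (1·δp/p)² = (1×0.0760)² = 0.00578
δQ/Q = √(0.0309) = 0.176
Q = 0.0174, so δQ = 0.176 × 0.0174 = 0.00306.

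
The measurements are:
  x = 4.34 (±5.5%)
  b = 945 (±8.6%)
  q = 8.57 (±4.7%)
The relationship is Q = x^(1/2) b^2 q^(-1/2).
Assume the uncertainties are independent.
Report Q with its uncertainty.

(6.36 ± 1.12) × 10^5

Since Q is a product/quotient, work with relative uncertainties:
  (½·δx/x)² = (0.5×0.0550)² = 0.000756;  (2·δb/b)² = (2×0.0860)² = 0.0296;  (−½·δq/q)² = (-0.5×0.0470)² = 0.000552
δQ/Q = √(0.0309) = 0.176
Q = 6.36e+05, so δQ = 0.176 × 6.36e+05 = 1.12e+05.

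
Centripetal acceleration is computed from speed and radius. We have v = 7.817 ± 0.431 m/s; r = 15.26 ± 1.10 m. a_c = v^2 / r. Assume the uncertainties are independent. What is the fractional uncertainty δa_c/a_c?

0.132

Each factor contributes (exponent × relative error)² to (δa_c/a_c)²:
  (2·δv/v)² = (2×0.0551)² = 0.0122;  (-1·δr/r)² = (-1×0.0721)² = 0.00520
δa_c/a_c = √(0.0174) = 0.132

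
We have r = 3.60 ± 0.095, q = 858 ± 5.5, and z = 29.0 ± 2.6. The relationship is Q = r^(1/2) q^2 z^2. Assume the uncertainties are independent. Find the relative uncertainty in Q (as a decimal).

0.180

Since Q is a product/quotient, work with relative uncertainties:
  (½·δr/r)² = (0.5×0.0264)² = 0.000174;  (2·δq/q)² = (2×0.00641)² = 0.000164;  (2·δz/z)² = (2×0.0897)² = 0.0322
δQ/Q = √(0.0325) = 0.180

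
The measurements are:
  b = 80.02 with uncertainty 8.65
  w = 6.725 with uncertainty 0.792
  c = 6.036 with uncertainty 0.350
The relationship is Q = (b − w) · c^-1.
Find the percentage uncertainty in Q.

13.2%

Let u = b − w = 73.30. δu = √(δb² + δw²) = √(74.8 + 0.627) = 8.69, so δu/u = 0.119.
Q is then a monomial in u, c:
δQ/Q = √((δu/u)² + (-1·δc/c)²) = √(0.0140 + 0.00336) = 0.132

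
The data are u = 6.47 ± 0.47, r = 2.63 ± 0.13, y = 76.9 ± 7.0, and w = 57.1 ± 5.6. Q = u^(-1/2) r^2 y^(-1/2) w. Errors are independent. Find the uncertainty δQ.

Products/powers → add relative errors in quadrature, weighted by exponent:
  (−½·δu/u)² = (-0.5×0.0726)² = 0.00132;  (2·δr/r)² = (2×0.0494)² = 0.00977;  (−½·δy/y)² = (-0.5×0.0910)² = 0.00207;  (1·δw/w)² = (1×0.0981)² = 0.00962
δQ/Q = √(0.0228) = 0.151
Q = 17.7, so δQ = 0.151 × 17.7 = 2.67.

2.67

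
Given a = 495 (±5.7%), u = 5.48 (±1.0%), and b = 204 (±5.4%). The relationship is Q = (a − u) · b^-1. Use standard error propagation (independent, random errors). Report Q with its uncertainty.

Let w = a − u = 490. δw = √(δa² + δu²) = √(796 + 0.00300) = 28.2, so δw/w = 0.0576.
Q is then a monomial in w, b:
δQ/Q = √((δw/w)² + (-1·δb/b)²) = √(0.00332 + 0.00292) = 0.0790
Q = 2.40, so δQ = 0.0790 × 2.40 = 0.190.

2.40 ± 0.190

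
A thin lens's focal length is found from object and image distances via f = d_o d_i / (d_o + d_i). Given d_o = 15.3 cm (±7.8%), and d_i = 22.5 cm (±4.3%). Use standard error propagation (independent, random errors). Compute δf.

∂f/∂d_o = (d_i/(d_o+d_i))² = 0.354;  ∂f/∂d_i = (d_o/(d_o+d_i))² = 0.164
δf = √((∂f/∂d_o · δd_o)² + (∂f/∂d_i · δd_i)²) = √(0.179 + 0.0251) = 0.452 cm

0.452 cm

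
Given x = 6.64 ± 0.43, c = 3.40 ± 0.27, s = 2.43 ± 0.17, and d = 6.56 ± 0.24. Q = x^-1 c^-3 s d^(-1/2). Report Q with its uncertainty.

Q is a product of powers, so relative uncertainties combine in quadrature:
  (-1·δx/x)² = (-1×0.0648)² = 0.00419;  (-3·δc/c)² = (-3×0.0794)² = 0.0568;  (1·δs/s)² = (1×0.0700)² = 0.00489;  (−½·δd/d)² = (-0.5×0.0366)² = 0.000335
δQ/Q = √(0.0662) = 0.257
Q = 0.00364, so δQ = 0.257 × 0.00364 = 0.000935.

0.00364 ± 0.000935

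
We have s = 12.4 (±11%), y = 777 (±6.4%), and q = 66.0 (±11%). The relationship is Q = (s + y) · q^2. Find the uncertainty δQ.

Let u = s + y = 789. δu = √(δs² + δy²) = √(1.86 + 2470) = 49.7, so δu/u = 0.0630.
Q is then a monomial in u, q:
δQ/Q = √((δu/u)² + (2·δq/q)²) = √(0.00397 + 0.0484) = 0.229
Q = 3.44e+06, so δQ = 0.229 × 3.44e+06 = 7.87e+05.

7.87e+05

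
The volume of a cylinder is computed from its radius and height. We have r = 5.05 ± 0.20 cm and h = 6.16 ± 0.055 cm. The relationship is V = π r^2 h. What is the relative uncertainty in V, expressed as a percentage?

7.97%

Relative error in a monomial: (δV/V)² = Σ (nᵢ · δxᵢ/xᵢ)².
  (2·δr/r)² = (2×0.0396)² = 0.00627;  (1·δh/h)² = (1×0.00893)² = 7.97e-05
δV/V = √(0.00635) = 0.0797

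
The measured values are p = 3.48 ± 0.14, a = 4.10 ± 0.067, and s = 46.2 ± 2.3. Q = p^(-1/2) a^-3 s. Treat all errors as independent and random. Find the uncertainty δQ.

0.0261

Since Q is a product/quotient, work with relative uncertainties:
  (−½·δp/p)² = (-0.5×0.0402)² = 0.000405;  (-3·δa/a)² = (-3×0.0163)² = 0.00240;  (1·δs/s)² = (1×0.0498)² = 0.00248
δQ/Q = √(0.00529) = 0.0727
Q = 0.359, so δQ = 0.0727 × 0.359 = 0.0261.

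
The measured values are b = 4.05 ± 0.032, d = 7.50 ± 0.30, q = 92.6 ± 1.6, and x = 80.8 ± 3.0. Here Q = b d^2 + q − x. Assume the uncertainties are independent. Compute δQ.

Let p = b·d^2 = 228. δp/p = √((1·δb/b)² + (2·δd/d)²) = √(6.24e-05 + 0.00640) = 0.0804, so δp = 18.3.
Q = p + q − x: δQ = √(δp² + δq² + δx²) = √(335 + 2.56 + 9.00) = 18.6

18.6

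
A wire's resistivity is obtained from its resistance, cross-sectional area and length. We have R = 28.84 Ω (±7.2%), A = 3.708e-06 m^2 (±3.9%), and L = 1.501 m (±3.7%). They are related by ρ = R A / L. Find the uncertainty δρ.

Each factor contributes (exponent × relative error)² to (δρ/ρ)²:
  (1·δR/R)² = (1×0.0720)² = 0.00518;  (1·δA/A)² = (1×0.0390)² = 0.00152;  (-1·δL/L)² = (-1×0.0370)² = 0.00137
δρ/ρ = √(0.00807) = 0.0899
ρ = 7.124e-05 Ω·m, so δρ = 0.0899 × 7.124e-05 = 6.4e-06 Ω·m.

6.4e-06 Ω·m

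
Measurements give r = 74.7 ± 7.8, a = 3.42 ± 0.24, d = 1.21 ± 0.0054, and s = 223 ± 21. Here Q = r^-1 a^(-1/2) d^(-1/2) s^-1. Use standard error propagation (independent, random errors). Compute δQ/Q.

Products/powers → add relative errors in quadrature, weighted by exponent:
  (-1·δr/r)² = (-1×0.104)² = 0.0109;  (−½·δa/a)² = (-0.5×0.0702)² = 0.00123;  (−½·δd/d)² = (-0.5×0.00446)² = 4.98e-06;  (-1·δs/s)² = (-1×0.0942)² = 0.00887
δQ/Q = √(0.0210) = 0.145

0.145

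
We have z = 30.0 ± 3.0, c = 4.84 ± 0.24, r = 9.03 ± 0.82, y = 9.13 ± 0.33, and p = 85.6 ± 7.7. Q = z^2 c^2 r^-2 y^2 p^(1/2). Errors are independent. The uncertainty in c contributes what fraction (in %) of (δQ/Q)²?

10.9%

(δQ/Q)² = (2·δz/z)² + (2·δc/c)² + (-2·δr/r)² + (2·δy/y)² + (½·δp/p)²
  z term: (2×0.100)² = 0.0400
  c term: (2×0.0496)² = 0.00984
  r term: (-2×0.0908)² = 0.0330
  y term: (2×0.0361)² = 0.00523
  p term: (0.5×0.0900)² = 0.00202
Total = 0.0901. Share from c = 0.00984/0.0901 = 0.109.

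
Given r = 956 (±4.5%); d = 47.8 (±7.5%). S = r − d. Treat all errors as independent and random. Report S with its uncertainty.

908 ± 43.2

Absolute uncertainties add in quadrature for a linear combination:
  (δr)² = 1850;  (δd)² = 12.9
δS = √(1860) = 43.2
S = 908.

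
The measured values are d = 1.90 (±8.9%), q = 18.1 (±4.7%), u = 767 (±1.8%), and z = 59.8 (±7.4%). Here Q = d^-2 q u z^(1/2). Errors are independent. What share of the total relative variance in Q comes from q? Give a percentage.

(δQ/Q)² = (-2·δd/d)² + (1·δq/q)² + (1·δu/u)² + (½·δz/z)²
  d term: (-2×0.0890)² = 0.0317
  q term: (1×0.0470)² = 0.00221
  u term: (1×0.0180)² = 0.000324
  z term: (0.5×0.0740)² = 0.00137
Total = 0.0356. Share from q = 0.00221/0.0356 = 0.0621.

6.21%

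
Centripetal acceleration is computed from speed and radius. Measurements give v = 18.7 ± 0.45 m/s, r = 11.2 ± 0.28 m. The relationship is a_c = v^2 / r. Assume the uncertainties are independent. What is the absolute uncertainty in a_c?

1.69 m/s^2

Products/powers → add relative errors in quadrature, weighted by exponent:
  (2·δv/v)² = (2×0.0241)² = 0.00232;  (-1·δr/r)² = (-1×0.0250)² = 0.000625
δa_c/a_c = √(0.00294) = 0.0542
a_c = 31.2 m/s^2, so δa_c = 0.0542 × 31.2 = 1.69 m/s^2.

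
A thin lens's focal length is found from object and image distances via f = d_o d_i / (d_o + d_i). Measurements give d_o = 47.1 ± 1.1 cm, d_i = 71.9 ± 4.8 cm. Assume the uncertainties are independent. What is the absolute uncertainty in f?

∂f/∂d_o = (d_i/(d_o+d_i))² = 0.365;  ∂f/∂d_i = (d_o/(d_o+d_i))² = 0.157
δf = √((∂f/∂d_o · δd_o)² + (∂f/∂d_i · δd_i)²) = √(0.161 + 0.565) = 0.852 cm

0.852 cm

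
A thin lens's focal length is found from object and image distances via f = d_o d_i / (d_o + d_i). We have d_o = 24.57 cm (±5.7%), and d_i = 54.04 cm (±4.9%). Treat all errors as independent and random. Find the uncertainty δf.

0.711 cm

∂f/∂d_o = (d_i/(d_o+d_i))² = 0.473;  ∂f/∂d_i = (d_o/(d_o+d_i))² = 0.0977
δf = √((∂f/∂d_o · δd_o)² + (∂f/∂d_i · δd_i)²) = √(0.438 + 0.0669) = 0.711 cm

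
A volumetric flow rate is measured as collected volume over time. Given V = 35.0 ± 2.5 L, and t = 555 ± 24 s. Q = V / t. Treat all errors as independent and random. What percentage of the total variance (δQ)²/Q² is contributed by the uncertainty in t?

26.8%

(δQ/Q)² = (1·δV/V)² + (-1·δt/t)²
  V term: (1×0.0714)² = 0.00510
  t term: (-1×0.0432)² = 0.00187
Total = 0.00697. Share from t = 0.00187/0.00697 = 0.268.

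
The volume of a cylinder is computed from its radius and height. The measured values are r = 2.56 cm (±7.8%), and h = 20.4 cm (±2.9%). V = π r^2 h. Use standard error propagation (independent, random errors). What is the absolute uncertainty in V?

V is a product of powers, so relative uncertainties combine in quadrature:
  (2·δr/r)² = (2×0.0780)² = 0.0243;  (1·δh/h)² = (1×0.0290)² = 0.000841
δV/V = √(0.0252) = 0.159
V = 420 cm^3, so δV = 0.159 × 420 = 66.6 cm^3.

66.6 cm^3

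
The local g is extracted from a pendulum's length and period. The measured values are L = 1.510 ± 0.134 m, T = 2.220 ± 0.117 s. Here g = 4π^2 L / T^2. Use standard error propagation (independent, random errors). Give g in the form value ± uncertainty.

12.10 ± 1.67 m/s^2

Since g is a product/quotient, work with relative uncertainties:
  (1·δL/L)² = (1×0.0887)² = 0.00788;  (-2·δT/T)² = (-2×0.0527)² = 0.0111
δg/g = √(0.0190) = 0.138
g = 12.10 m/s^2, so δg = 0.138 × 12.10 = 1.67 m/s^2.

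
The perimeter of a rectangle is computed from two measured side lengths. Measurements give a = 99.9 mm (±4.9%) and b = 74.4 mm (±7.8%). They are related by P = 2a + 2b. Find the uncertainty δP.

15.2 mm

Absolute uncertainties add in quadrature for a linear combination:
  (2·δa)² = 95.8;  (2·δb)² = 135
δP = √(231) = 15.2 mm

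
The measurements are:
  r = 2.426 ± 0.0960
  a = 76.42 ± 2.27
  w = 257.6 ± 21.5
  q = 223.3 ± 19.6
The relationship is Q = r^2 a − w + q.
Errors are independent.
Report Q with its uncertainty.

415.5 ± 47.9

Let p = r^2·a = 449.8. δp/p = √((2·δr/r)² + (1·δa/a)²) = √(0.00626 + 0.000882) = 0.0845, so δp = 38.0.
Q = p − w + q: δQ = √(δp² + δw² + δq²) = √(1450 + 462 + 384) = 47.9
Q = 415.5.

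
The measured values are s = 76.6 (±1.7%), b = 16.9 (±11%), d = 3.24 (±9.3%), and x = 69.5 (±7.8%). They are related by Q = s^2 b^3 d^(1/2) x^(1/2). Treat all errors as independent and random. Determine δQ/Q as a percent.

Relative error in a monomial: (δQ/Q)² = Σ (nᵢ · δxᵢ/xᵢ)².
  (2·δs/s)² = (2×0.0170)² = 0.00116;  (3·δb/b)² = (3×0.110)² = 0.109;  (½·δd/d)² = (0.5×0.0930)² = 0.00216;  (½·δx/x)² = (0.5×0.0780)² = 0.00152
δQ/Q = √(0.114) = 0.337

33.7%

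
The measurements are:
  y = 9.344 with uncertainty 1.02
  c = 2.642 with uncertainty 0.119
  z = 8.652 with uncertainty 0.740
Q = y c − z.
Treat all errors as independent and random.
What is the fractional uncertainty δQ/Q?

Let p = y·c = 24.69. δp/p = √((1·δy/y)² + (1·δc/c)²) = √(0.0119 + 0.00203) = 0.118, so δp = 2.92.
Q = p − z: δQ = √(δp² + δz²) = √(8.50 + 0.548) = 3.01
Q = 16.03, so δQ/Q = 3.01/16.03 = 0.188.

0.188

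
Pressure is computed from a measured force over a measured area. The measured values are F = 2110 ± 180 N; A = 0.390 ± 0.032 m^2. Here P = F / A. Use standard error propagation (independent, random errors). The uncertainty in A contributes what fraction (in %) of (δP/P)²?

48.1%

(δP/P)² = (1·δF/F)² + (-1·δA/A)²
  F term: (1×0.0853)² = 0.00728
  A term: (-1×0.0821)² = 0.00673
Total = 0.0140. Share from A = 0.00673/0.0140 = 0.481.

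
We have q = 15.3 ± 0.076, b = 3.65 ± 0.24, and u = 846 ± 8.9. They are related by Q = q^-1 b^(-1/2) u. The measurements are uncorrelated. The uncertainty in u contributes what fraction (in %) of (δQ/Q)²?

(δQ/Q)² = (-1·δq/q)² + (−½·δb/b)² + (1·δu/u)²
  q term: (-1×0.00497)² = 2.47e-05
  b term: (-0.5×0.0658)² = 0.00108
  u term: (1×0.0105)² = 0.000111
Total = 0.00122. Share from u = 0.000111/0.00122 = 0.0910.

9.10%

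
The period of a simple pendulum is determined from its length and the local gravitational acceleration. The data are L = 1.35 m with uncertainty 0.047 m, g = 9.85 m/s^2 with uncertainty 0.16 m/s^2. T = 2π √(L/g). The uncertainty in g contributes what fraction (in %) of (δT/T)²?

17.9%

(δT/T)² = (½·δL/L)² + (−½·δg/g)²
  L term: (0.5×0.0348)² = 0.000303
  g term: (-0.5×0.0162)² = 6.6e-05
Total = 0.000369. Share from g = 6.6e-05/0.000369 = 0.179.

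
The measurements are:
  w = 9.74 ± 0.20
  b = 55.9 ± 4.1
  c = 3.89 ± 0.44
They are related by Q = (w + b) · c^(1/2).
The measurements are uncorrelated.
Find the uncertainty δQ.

Let u = w + b = 65.6. δu = √(δw² + δb²) = √(0.0400 + 16.8) = 4.10, so δu/u = 0.0625.
Q is then a monomial in u, c:
δQ/Q = √((δu/u)² + (½·δc/c)²) = √(0.00391 + 0.00320) = 0.0843
Q = 129, so δQ = 0.0843 × 129 = 10.9.

10.9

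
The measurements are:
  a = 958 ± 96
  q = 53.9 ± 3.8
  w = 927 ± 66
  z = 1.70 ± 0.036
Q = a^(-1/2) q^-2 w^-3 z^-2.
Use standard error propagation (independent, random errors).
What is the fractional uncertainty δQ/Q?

0.264

Q is a product of powers, so relative uncertainties combine in quadrature:
  (−½·δa/a)² = (-0.5×0.100)² = 0.00251;  (-2·δq/q)² = (-2×0.0705)² = 0.0199;  (-3·δw/w)² = (-3×0.0712)² = 0.0456;  (-2·δz/z)² = (-2×0.0212)² = 0.00179
δQ/Q = √(0.0698) = 0.264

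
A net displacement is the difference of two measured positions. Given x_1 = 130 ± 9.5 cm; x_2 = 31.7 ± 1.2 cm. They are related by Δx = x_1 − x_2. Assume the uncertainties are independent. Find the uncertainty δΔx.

9.58 cm

Sums and differences: (δΔx)² = Σ (cᵢ δxᵢ)².
  (δx_1)² = 90.2;  (δx_2)² = 1.44
δΔx = √(91.7) = 9.58 cm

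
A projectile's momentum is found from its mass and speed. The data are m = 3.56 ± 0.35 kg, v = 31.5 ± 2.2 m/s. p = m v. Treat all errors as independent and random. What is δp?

p is a product of powers, so relative uncertainties combine in quadrature:
  (1·δm/m)² = (1×0.0983)² = 0.00967;  (1·δv/v)² = (1×0.0698)² = 0.00488
δp/p = √(0.0145) = 0.121
p = 112 kg·m/s, so δp = 0.121 × 112 = 13.5 kg·m/s.

13.5 kg·m/s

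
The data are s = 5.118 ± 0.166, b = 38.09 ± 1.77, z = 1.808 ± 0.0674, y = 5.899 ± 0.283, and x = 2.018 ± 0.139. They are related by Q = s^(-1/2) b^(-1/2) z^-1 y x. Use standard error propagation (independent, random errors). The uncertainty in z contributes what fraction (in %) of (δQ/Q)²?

15.0%

(δQ/Q)² = (−½·δs/s)² + (−½·δb/b)² + (-1·δz/z)² + (1·δy/y)² + (1·δx/x)²
  s term: (-0.5×0.0324)² = 0.000263
  b term: (-0.5×0.0465)² = 0.000540
  z term: (-1×0.0373)² = 0.00139
  y term: (1×0.0480)² = 0.00230
  x term: (1×0.0689)² = 0.00474
Total = 0.00924. Share from z = 0.00139/0.00924 = 0.150.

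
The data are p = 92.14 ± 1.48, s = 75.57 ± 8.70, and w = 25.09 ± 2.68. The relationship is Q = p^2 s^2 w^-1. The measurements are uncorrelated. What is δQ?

4.94e+05

Each factor contributes (exponent × relative error)² to (δQ/Q)²:
  (2·δp/p)² = (2×0.0161)² = 0.00103;  (2·δs/s)² = (2×0.115)² = 0.0530;  (-1·δw/w)² = (-1×0.107)² = 0.0114
δQ/Q = √(0.0655) = 0.256
Q = 1.932e+06, so δQ = 0.256 × 1.932e+06 = 4.94e+05.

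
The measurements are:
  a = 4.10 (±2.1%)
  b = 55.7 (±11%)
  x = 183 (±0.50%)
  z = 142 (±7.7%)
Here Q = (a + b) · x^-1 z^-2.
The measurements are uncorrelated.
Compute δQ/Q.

0.185

Let u = a + b = 59.8. δu = √(δa² + δb²) = √(0.00741 + 37.5) = 6.13, so δu/u = 0.102.
Q is then a monomial in u, x, z:
δQ/Q = √((δu/u)² + (-1·δx/x)² + (-2·δz/z)²) = √(0.0105 + 2.5e-05 + 0.0237) = 0.185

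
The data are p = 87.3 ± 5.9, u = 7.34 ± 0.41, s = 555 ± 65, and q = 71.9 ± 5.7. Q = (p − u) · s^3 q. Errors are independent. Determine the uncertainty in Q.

3.61e+11

Let w = p − u = 80.0. δw = √(δp² + δu²) = √(34.8 + 0.168) = 5.91, so δw/w = 0.0740.
Q is then a monomial in w, s, q:
δQ/Q = √((δw/w)² + (3·δs/s)² + (1·δq/q)²) = √(0.00547 + 0.123 + 0.00628) = 0.368
Q = 9.83e+11, so δQ = 0.368 × 9.83e+11 = 3.61e+11.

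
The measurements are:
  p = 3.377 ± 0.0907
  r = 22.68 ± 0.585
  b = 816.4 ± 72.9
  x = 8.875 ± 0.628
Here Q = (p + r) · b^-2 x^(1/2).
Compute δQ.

2.14e-05

Let u = p + r = 26.06. δu = √(δp² + δr²) = √(0.00823 + 0.342) = 0.592, so δu/u = 0.0227.
Q is then a monomial in u, b, x:
δQ/Q = √((δu/u)² + (-2·δb/b)² + (½·δx/x)²) = √(0.000516 + 0.0319 + 0.00125) = 0.183
Q = 0.0001165, so δQ = 0.183 × 0.0001165 = 2.14e-05.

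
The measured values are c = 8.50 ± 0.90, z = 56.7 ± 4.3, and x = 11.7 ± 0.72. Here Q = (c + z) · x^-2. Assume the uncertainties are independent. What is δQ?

Let u = c + z = 65.2. δu = √(δc² + δz²) = √(0.810 + 18.5) = 4.39, so δu/u = 0.0674.
Q is then a monomial in u, x:
δQ/Q = √((δu/u)² + (-2·δx/x)²) = √(0.00454 + 0.0151) = 0.140
Q = 0.476, so δQ = 0.140 × 0.476 = 0.0668.

0.0668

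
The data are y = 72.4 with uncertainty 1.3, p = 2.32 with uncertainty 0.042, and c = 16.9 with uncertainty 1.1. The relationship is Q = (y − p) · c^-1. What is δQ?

0.281

Let u = y − p = 70.1. δu = √(δy² + δp²) = √(1.69 + 0.00176) = 1.30, so δu/u = 0.0186.
Q is then a monomial in u, c:
δQ/Q = √((δu/u)² + (-1·δc/c)²) = √(0.000344 + 0.00424) = 0.0677
Q = 4.15, so δQ = 0.0677 × 4.15 = 0.281.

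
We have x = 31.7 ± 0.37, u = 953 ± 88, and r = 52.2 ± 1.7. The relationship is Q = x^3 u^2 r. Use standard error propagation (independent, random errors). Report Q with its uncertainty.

Q is a product of powers, so relative uncertainties combine in quadrature:
  (3·δx/x)² = (3×0.0117)² = 0.00123;  (2·δu/u)² = (2×0.0923)² = 0.0341;  (1·δr/r)² = (1×0.0326)² = 0.00106
δQ/Q = √(0.0364) = 0.191
Q = 1.51e+12, so δQ = 0.191 × 1.51e+12 = 2.88e+11.

(1.51 ± 0.288) × 10^12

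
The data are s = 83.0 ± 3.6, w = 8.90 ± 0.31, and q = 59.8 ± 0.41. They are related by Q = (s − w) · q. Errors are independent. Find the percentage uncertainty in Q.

Let u = s − w = 74.1. δu = √(δs² + δw²) = √(13.0 + 0.0961) = 3.61, so δu/u = 0.0488.
Q is then a monomial in u, q:
δQ/Q = √((δu/u)² + (1·δq/q)²) = √(0.00238 + 4.7e-05) = 0.0492

4.92%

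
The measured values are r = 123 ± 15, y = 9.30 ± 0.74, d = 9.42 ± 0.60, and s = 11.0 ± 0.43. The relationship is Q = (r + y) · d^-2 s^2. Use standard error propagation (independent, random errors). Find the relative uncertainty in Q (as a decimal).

0.188

Let u = r + y = 132. δu = √(δr² + δy²) = √(225 + 0.548) = 15.0, so δu/u = 0.114.
Q is then a monomial in u, d, s:
δQ/Q = √((δu/u)² + (-2·δd/d)² + (2·δs/s)²) = √(0.0129 + 0.0162 + 0.00611) = 0.188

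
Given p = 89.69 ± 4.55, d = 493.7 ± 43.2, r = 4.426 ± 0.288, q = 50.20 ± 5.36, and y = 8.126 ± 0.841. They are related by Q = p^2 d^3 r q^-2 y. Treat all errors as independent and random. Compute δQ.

5.16e+09

For a monomial Q ∝ p^2, d^3, r, q^-2, y, fractional errors add in quadrature:
  (2·δp/p)² = (2×0.0507)² = 0.0103;  (3·δd/d)² = (3×0.0875)² = 0.0689;  (1·δr/r)² = (1×0.0651)² = 0.00423;  (-2·δq/q)² = (-2×0.107)² = 0.0456;  (1·δy/y)² = (1×0.103)² = 0.0107
δQ/Q = √(0.140) = 0.374
Q = 1.382e+10, so δQ = 0.374 × 1.382e+10 = 5.16e+09.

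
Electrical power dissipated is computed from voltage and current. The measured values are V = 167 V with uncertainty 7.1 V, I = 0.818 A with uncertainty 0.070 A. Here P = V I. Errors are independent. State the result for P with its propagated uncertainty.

Each factor contributes (exponent × relative error)² to (δP/P)²:
  (1·δV/V)² = (1×0.0425)² = 0.00181;  (1·δI/I)² = (1×0.0856)² = 0.00732
δP/P = √(0.00913) = 0.0956
P = 137 W, so δP = 0.0956 × 137 = 13.1 W.

137 ± 13.1 W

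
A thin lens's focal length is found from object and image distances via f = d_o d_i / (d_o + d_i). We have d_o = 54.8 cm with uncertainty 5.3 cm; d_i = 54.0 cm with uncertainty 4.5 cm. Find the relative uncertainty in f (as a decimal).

∂f/∂d_o = (d_i/(d_o+d_i))² = 0.246;  ∂f/∂d_i = (d_o/(d_o+d_i))² = 0.254
δf = √((∂f/∂d_o · δd_o)² + (∂f/∂d_i · δd_i)²) = √(1.70 + 1.30) = 1.73 cm
f = 27.2 cm, so δf/f = 1.73/27.2 = 0.0638.

0.0638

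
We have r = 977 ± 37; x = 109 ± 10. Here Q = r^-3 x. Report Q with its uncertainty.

Q is a product of powers, so relative uncertainties combine in quadrature:
  (-3·δr/r)² = (-3×0.0379)² = 0.0129;  (1·δx/x)² = (1×0.0917)² = 0.00842
δQ/Q = √(0.0213) = 0.146
Q = 1.17e-07, so δQ = 0.146 × 1.17e-07 = 1.71e-08.

(1.17 ± 0.171) × 10^-7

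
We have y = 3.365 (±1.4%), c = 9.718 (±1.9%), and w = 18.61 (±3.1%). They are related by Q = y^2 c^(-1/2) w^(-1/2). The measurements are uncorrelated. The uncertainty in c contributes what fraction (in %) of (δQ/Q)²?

(δQ/Q)² = (2·δy/y)² + (−½·δc/c)² + (−½·δw/w)²
  y term: (2×0.0140)² = 0.000784
  c term: (-0.5×0.0190)² = 9.02e-05
  w term: (-0.5×0.0310)² = 0.000240
Total = 0.00111. Share from c = 9.02e-05/0.00111 = 0.0810.

8.10%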